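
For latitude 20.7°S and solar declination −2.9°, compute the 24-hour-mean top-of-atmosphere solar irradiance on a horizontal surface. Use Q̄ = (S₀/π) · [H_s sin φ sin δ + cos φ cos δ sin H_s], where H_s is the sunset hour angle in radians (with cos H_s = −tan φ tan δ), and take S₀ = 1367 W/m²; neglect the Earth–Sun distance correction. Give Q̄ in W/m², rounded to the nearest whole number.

419 W/m²

The sunset hour angle satisfies cos H_s = −tan φ tan δ = -0.0191, giving H_s = 91.09°. In radians, H_s = 1.5898.
H_s sin φ sin δ = 1.5898 × -0.3535 × -0.0506 = 0.0284.
cos φ cos δ sin H_s = 0.9354 × 0.9987 × 0.9998 = 0.9340.
Q̄ = (1367/π) × (0.0284 + 0.9340) = 435.13 × 0.9624 = 418.77 W/m².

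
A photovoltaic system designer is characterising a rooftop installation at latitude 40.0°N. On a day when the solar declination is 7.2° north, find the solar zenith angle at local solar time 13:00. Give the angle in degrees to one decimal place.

35.4°

Hour angle H = 15° × (13 − 12) = 15.00°.
With φ = 40.0°, δ = 7.2°, H = 15.00°: sin φ sin δ = 0.0806, cos φ cos δ cos H = 0.7341, so cos θ_z = 0.8147.
θ_z = arccos(0.8147) = 35.44°.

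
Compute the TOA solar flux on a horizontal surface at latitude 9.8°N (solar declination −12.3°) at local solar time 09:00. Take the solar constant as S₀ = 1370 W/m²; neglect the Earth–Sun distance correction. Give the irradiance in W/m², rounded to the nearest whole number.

883 W/m²

Hour angle H = 15° × (9 − 12) = -45.00°.
cos θ_z = sin(9.8°) sin(-12.3°) + cos(9.8°) cos(-12.3°) cos(-45.00°) = -0.0363 + 0.6808 = 0.6445.
Top-of-atmosphere irradiance = S₀ cos θ_z = 1370 × 0.6445 = 882.96 W/m².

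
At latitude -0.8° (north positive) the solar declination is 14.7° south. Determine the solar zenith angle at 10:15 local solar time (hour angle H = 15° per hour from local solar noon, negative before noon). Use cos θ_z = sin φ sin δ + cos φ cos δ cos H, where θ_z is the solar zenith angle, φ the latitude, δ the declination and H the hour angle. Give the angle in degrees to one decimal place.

Hour angle H = 15° × (10.25 − 12) = -26.25°.
cos θ_z = sin φ sin δ + cos φ cos δ cos H = (-0.0140)(-0.2538) + (0.9999)(0.9673)(0.8969) = 0.8710.
θ_z = arccos(0.8710) = 29.42°.

29.4°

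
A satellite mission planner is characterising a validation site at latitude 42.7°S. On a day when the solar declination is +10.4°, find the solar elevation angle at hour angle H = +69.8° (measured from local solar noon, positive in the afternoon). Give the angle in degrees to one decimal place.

cos θ_z = sin φ sin δ + cos φ cos δ cos H = (-0.6782)(0.1805) + (0.7349)(0.9836)(0.3453) = 0.1272.
θ_z = arccos(0.1272) = 82.69°, so the elevation is 90° − 82.69° = 7.31°.

7.3°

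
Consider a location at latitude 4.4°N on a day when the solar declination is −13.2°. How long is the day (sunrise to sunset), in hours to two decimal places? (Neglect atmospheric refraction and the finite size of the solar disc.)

cos H_s = −tan(4.4°) · tan(-13.2°) = 0.0180, so H_s = arccos(0.0180) = 88.97°.
Day length = 2 H_s / 15° h⁻¹ = 177.94° / 15 = 11.863 h.

11.86 hours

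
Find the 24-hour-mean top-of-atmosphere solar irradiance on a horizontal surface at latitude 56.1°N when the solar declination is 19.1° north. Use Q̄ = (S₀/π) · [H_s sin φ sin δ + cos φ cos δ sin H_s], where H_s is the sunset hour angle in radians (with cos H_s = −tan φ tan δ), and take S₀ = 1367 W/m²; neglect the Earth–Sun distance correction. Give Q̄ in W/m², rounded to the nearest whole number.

446 W/m²

The sunset hour angle satisfies cos H_s = −tan φ tan δ = -0.5153, giving H_s = 121.02°. In radians, H_s = 2.1122.
H_s sin φ sin δ = 2.1122 × 0.8300 × 0.3272 = 0.5736.
cos φ cos δ sin H_s = 0.5577 × 0.9449 × 0.8570 = 0.4516.
Q̄ = (1367/π) × (0.5736 + 0.4516) = 435.13 × 1.0252 = 446.10 W/m².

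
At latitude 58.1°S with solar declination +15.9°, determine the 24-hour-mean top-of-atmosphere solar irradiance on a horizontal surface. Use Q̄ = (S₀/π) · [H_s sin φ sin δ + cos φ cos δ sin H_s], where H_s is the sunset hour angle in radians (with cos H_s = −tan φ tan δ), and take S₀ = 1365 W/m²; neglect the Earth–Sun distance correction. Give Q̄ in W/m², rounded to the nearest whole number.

86 W/m²

cos H_s = −tan(-58.1°) · tan(15.9°) = 0.4576, so H_s = arccos(0.4576) = 62.77°. In radians, H_s = 1.0955.
H_s sin φ sin δ = 1.0955 × -0.8490 × 0.2740 = -0.2548.
cos φ cos δ sin H_s = 0.5284 × 0.9617 × 0.8892 = 0.4519.
Q̄ = (1365/π) × (-0.2548 + 0.4519) = 434.49 × 0.1971 = 85.64 W/m².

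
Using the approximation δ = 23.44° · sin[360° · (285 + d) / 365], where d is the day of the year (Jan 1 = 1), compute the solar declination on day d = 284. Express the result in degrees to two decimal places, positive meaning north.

360 × (285 + 284) / 365 = 561.205°; sin(561.205°) = -0.3617.
δ = 23.44 × -0.3617 = -8.478° ≈ -8.48°.

-8.48°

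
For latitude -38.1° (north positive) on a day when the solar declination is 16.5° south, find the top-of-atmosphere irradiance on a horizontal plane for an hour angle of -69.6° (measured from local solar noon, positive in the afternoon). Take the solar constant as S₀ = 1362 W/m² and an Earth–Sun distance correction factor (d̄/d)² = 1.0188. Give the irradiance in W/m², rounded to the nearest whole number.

608 W/m²

With φ = -38.1°, δ = -16.5°, H = -69.60°: sin φ sin δ = 0.1752, cos φ cos δ cos H = 0.2630, so cos θ_z = 0.4382.
Top-of-atmosphere irradiance = S₀ (d̄/d)² cos θ_z = 1362 × 1.0188 × 0.4382 = 608.05 W/m².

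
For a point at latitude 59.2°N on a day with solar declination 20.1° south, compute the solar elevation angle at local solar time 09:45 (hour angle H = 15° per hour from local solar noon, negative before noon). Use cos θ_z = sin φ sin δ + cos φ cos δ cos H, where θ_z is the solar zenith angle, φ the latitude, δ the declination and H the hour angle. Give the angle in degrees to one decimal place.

6.0°

Hour angle H = 15° × (9.75 − 12) = -33.75°.
cos θ_z = sin(59.2°) sin(-20.1°) + cos(59.2°) cos(-20.1°) cos(-33.75°) = -0.2952 + 0.3998 = 0.1046.
θ_z = arccos(0.1046) = 84.00°, so the elevation is 90° − 84.00° = 6.00°.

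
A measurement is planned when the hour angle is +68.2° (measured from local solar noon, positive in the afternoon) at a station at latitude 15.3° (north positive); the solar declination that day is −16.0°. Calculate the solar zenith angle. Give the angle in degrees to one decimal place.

cos θ_z = sin φ sin δ + cos φ cos δ cos H = (0.2639)(-0.2756) + (0.9646)(0.9613)(0.3714) = 0.2717.
θ_z = arccos(0.2717) = 74.23°.

74.2°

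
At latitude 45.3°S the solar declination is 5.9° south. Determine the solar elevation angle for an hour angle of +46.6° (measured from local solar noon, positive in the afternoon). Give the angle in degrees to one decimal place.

cos θ_z = sin φ sin δ + cos φ cos δ cos H = (-0.7108)(-0.1028) + (0.7034)(0.9947)(0.6871) = 0.5538.
θ_z = arccos(0.5538) = 56.37°, so the elevation is 90° − 56.37° = 33.63°.

33.6°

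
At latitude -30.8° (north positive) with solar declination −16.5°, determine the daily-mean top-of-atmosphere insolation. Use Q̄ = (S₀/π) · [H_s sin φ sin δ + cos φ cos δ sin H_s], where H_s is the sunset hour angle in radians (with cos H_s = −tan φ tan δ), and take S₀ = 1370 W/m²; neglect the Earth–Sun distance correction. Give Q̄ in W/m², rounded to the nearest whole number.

cos H_s = −tan(-30.8°) · tan(-16.5°) = -0.1766, so H_s = arccos(-0.1766) = 100.17°. In radians, H_s = 1.7483.
H_s sin φ sin δ = 1.7483 × -0.5120 × -0.2840 = 0.2542.
cos φ cos δ sin H_s = 0.8590 × 0.9588 × 0.9843 = 0.8107.
Q̄ = (1370/π) × (0.2542 + 0.8107) = 436.08 × 1.0649 = 464.38 W/m².

464 W/m²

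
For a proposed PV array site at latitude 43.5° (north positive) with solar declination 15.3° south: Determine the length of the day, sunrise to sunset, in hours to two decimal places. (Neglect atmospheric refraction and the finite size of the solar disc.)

9.99 hours

cos H_s = −tan(43.5°) · tan(-15.3°) = 0.2596, so H_s = arccos(0.2596) = 74.95°.
Day length = 2 H_s / 15° h⁻¹ = 149.90° / 15 = 9.993 h.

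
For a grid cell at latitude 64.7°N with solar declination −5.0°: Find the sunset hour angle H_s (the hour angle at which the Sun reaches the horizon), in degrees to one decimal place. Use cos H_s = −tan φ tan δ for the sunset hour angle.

79.3°

cos H_s = −tan(64.7°) · tan(-5.0°) = 0.1851, so H_s = arccos(0.1851) = 79.33°.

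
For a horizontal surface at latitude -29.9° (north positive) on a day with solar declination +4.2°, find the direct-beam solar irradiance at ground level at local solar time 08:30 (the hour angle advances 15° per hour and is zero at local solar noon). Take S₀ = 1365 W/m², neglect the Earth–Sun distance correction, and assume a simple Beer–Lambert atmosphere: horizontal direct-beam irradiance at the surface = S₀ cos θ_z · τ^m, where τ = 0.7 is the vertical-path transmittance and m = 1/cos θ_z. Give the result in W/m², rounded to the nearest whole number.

Hour angle H = 15° × (8.5 − 12) = -52.50°.
With φ = -29.9°, δ = 4.2°, H = -52.50°: sin φ sin δ = -0.0365, cos φ cos δ cos H = 0.5263, so cos θ_z = 0.4898.
Air mass m = 1/cos θ_z = 1/0.4898 = 2.042; τ^m = 0.7^2.042 = 0.4827.
Surface direct beam = 1365 × 0.4898 × 0.4827 = 322.72 W/m².

323 W/m²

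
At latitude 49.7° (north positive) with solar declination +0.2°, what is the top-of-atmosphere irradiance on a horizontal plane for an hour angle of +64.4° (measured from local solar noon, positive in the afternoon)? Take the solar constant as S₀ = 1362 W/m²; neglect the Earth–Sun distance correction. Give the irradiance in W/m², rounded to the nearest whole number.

cos θ_z = sin(49.7°) sin(0.2°) + cos(49.7°) cos(0.2°) cos(64.40°) = 0.0027 + 0.2795 = 0.2822.
Top-of-atmosphere irradiance = S₀ cos θ_z = 1362 × 0.2822 = 384.36 W/m².

384 W/m²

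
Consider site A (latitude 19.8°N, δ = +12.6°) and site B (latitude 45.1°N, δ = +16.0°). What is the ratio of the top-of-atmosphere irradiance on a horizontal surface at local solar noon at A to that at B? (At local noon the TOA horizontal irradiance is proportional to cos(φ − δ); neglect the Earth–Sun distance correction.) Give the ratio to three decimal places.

1.135

A: cos θ_z = cos(19.8° − (12.6°)) = 0.9921.
B: cos θ_z = cos(45.1° − (16.0°)) = 0.8738.
Ratio A/B = 0.9921 / 0.8738 = 1.1354.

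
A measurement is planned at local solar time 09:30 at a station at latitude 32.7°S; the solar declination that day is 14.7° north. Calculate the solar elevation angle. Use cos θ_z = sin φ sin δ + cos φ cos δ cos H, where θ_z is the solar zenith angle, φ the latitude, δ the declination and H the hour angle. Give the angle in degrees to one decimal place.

Hour angle H = 15° × (9.5 − 12) = -37.50°.
With φ = -32.7°, δ = 14.7°, H = -37.50°: sin φ sin δ = -0.1371, cos φ cos δ cos H = 0.6458, so cos θ_z = 0.5087.
θ_z = arccos(0.5087) = 59.42°, so the elevation is 90° − 59.42° = 30.58°.

30.6°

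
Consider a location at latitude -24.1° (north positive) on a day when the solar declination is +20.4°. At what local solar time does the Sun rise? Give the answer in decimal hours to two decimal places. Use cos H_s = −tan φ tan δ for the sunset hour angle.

6.64 h

−tan φ tan δ = −(-0.4473)(0.3719) = 0.1664; H_s = arccos(0.1664) = 80.42°.
Sunrise is at 12 − H_s/15 = 12 − 5.361 = 6.639 h local solar time.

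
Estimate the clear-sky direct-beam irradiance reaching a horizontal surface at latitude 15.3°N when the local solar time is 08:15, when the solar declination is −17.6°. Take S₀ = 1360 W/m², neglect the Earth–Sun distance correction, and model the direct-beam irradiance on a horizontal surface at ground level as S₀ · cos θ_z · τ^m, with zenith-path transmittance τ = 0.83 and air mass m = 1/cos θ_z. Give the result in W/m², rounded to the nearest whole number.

380 W/m²

Hour angle H = 15° × (8.25 − 12) = -56.25°.
cos θ_z = sin φ sin δ + cos φ cos δ cos H = (0.2639)(-0.3024) + (0.9646)(0.9532)(0.5556) = 0.4310.
Air mass m = 1/cos θ_z = 1/0.4310 = 2.320; τ^m = 0.83^2.320 = 0.6490.
Surface direct beam = 1360 × 0.4310 × 0.6490 = 380.42 W/m².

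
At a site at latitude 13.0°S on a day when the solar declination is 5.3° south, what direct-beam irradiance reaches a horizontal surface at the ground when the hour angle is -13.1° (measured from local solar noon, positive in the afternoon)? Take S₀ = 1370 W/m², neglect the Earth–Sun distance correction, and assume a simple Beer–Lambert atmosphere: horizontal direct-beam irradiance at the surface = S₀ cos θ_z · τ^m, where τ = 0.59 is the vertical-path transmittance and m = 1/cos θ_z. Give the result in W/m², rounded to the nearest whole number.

766 W/m²

cos θ_z = sin(-13.0°) sin(-5.3°) + cos(-13.0°) cos(-5.3°) cos(-13.10°) = 0.0208 + 0.9450 = 0.9658.
Air mass m = 1/cos θ_z = 1/0.9658 = 1.035; τ^m = 0.59^1.035 = 0.5792.
Surface direct beam = 1370 × 0.9658 × 0.5792 = 766.37 W/m².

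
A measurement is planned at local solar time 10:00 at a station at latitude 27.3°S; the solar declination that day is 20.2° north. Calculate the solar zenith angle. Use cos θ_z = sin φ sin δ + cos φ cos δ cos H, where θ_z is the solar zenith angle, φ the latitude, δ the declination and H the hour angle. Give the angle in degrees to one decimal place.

55.7°

Hour angle H = 15° × (10 − 12) = -30.00°.
With φ = -27.3°, δ = 20.2°, H = -30.00°: sin φ sin δ = -0.1584, cos φ cos δ cos H = 0.7222, so cos θ_z = 0.5638.
θ_z = arccos(0.5638) = 55.68°.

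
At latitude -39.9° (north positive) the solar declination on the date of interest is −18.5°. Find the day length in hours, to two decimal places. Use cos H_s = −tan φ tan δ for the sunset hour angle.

14.17 hours

cos H_s = −tan(-39.9°) · tan(-18.5°) = -0.2798, so H_s = arccos(-0.2798) = 106.25°.
Day length = 2 H_s / 15° h⁻¹ = 212.50° / 15 = 14.167 h.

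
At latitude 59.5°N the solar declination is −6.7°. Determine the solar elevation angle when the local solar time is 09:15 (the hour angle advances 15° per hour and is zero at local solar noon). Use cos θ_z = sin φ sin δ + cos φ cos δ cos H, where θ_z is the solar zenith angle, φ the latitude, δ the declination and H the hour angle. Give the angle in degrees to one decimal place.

Hour angle H = 15° × (9.25 − 12) = -41.25°.
cos θ_z = sin φ sin δ + cos φ cos δ cos H = (0.8616)(-0.1167) + (0.5075)(0.9932)(0.7518) = 0.2784.
θ_z = arccos(0.2784) = 73.84°, so the elevation is 90° − 73.84° = 16.16°.

16.2°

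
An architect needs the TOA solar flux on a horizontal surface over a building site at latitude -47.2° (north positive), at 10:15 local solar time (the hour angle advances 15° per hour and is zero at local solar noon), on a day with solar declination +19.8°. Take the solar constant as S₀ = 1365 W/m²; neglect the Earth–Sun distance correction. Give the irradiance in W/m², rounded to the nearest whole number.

Hour angle H = 15° × (10.25 − 12) = -26.25°.
With φ = -47.2°, δ = 19.8°, H = -26.25°: sin φ sin δ = -0.2485, cos φ cos δ cos H = 0.5733, so cos θ_z = 0.3248.
Top-of-atmosphere irradiance = S₀ cos θ_z = 1365 × 0.3248 = 443.35 W/m².

443 W/m²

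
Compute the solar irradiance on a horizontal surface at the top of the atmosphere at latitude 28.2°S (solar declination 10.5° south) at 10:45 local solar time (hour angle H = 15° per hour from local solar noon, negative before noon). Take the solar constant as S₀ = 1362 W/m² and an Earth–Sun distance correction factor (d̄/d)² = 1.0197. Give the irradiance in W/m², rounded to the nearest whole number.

1259 W/m²

Hour angle H = 15° × (10.75 − 12) = -18.75°.
cos θ_z = sin(-28.2°) sin(-10.5°) + cos(-28.2°) cos(-10.5°) cos(-18.75°) = 0.0861 + 0.8206 = 0.9067.
Top-of-atmosphere irradiance = S₀ (d̄/d)² cos θ_z = 1362 × 1.0197 × 0.9067 = 1259.25 W/m².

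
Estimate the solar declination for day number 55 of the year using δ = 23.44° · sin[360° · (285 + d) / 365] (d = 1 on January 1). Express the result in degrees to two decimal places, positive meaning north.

-9.78°

360 × (285 + 55) / 365 = 335.342°; sin(335.342°) = -0.4172.
δ = 23.44 × -0.4172 = -9.779° ≈ -9.78°.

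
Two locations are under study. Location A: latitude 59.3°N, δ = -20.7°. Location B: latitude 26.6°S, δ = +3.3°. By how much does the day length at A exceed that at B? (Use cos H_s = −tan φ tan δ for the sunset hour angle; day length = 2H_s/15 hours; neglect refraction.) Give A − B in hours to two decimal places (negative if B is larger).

A: H_s = arccos(−tan 59.3° · tan -20.7°) = 50.48°, so 2H_s/15 = 6.7307 h.
B: H_s = arccos(−tan -26.6° · tan 3.3°) = 88.35°, so 2H_s/15 = 11.7800 h.
A − B = 6.7307 − 11.7800 = -5.0493 h.

-5.05 h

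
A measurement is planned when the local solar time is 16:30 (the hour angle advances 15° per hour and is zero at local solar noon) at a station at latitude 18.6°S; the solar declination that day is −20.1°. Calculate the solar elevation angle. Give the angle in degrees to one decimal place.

26.8°

Hour angle H = 15° × (16.5 − 12) = 67.50°.
cos θ_z = sin(-18.6°) sin(-20.1°) + cos(-18.6°) cos(-20.1°) cos(67.50°) = 0.1096 + 0.3406 = 0.4502.
θ_z = arccos(0.4502) = 63.24°, so the elevation is 90° − 63.24° = 26.76°.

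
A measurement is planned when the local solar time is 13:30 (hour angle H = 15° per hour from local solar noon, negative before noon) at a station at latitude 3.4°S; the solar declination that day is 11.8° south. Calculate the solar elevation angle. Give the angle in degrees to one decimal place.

66.2°

Hour angle H = 15° × (13.5 − 12) = 22.50°.
cos θ_z = sin(-3.4°) sin(-11.8°) + cos(-3.4°) cos(-11.8°) cos(22.50°) = 0.0121 + 0.9028 = 0.9149.
θ_z = arccos(0.9149) = 23.81°, so the elevation is 90° − 23.81° = 66.19°.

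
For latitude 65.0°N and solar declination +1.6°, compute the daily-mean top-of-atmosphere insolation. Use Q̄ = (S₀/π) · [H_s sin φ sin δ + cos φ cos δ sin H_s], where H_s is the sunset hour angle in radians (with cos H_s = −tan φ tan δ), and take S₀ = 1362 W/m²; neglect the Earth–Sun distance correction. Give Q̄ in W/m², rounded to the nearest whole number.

cos H_s = −tan(65.0°) · tan(1.6°) = -0.0599, so H_s = arccos(-0.0599) = 93.43°. In radians, H_s = 1.6307.
H_s sin φ sin δ = 1.6307 × 0.9063 × 0.0279 = 0.0412.
cos φ cos δ sin H_s = 0.4226 × 0.9996 × 0.9982 = 0.4217.
Q̄ = (1362/π) × (0.0412 + 0.4217) = 433.54 × 0.4629 = 200.69 W/m².

201 W/m²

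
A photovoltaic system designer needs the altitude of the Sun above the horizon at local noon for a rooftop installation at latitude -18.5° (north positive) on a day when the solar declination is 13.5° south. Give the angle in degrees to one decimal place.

85.0°

At local solar noon the hour angle is zero, so the elevation is 90° − |φ − δ| = 90° − |-18.5° − (-13.5°)| = 90° − 5.0° = 85.0°.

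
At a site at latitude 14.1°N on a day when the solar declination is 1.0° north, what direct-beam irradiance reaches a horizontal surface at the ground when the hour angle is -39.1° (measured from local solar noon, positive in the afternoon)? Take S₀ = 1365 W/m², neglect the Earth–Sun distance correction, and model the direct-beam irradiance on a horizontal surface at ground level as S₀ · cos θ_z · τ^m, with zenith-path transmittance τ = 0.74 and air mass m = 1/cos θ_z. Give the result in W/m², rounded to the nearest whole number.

694 W/m²

cos θ_z = sin(14.1°) sin(1.0°) + cos(14.1°) cos(1.0°) cos(-39.10°) = 0.0043 + 0.7526 = 0.7569.
Air mass m = 1/cos θ_z = 1/0.7569 = 1.321; τ^m = 0.74^1.321 = 0.6718.
Surface direct beam = 1365 × 0.7569 × 0.6718 = 694.08 W/m².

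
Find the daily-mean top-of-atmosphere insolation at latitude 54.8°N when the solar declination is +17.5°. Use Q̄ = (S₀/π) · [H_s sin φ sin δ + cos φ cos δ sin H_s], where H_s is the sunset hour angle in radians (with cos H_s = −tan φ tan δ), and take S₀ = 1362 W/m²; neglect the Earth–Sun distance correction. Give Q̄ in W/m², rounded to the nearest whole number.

430 W/m²

The sunset hour angle satisfies cos H_s = −tan φ tan δ = -0.4470, giving H_s = 116.55°. In radians, H_s = 2.0342.
H_s sin φ sin δ = 2.0342 × 0.8171 × 0.3007 = 0.4998.
cos φ cos δ sin H_s = 0.5764 × 0.9537 × 0.8945 = 0.4917.
Q̄ = (1362/π) × (0.4998 + 0.4917) = 433.54 × 0.9915 = 429.85 W/m².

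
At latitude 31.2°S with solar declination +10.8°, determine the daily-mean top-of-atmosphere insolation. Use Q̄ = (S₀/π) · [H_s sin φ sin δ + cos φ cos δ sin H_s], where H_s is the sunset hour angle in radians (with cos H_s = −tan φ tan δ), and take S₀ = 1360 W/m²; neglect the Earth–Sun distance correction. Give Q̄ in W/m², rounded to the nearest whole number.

300 W/m²

−tan φ tan δ = −(-0.6056)(0.1908) = 0.1155; H_s = arccos(0.1155) = 83.37°. In radians, H_s = 1.4551.
H_s sin φ sin δ = 1.4551 × -0.5180 × 0.1874 = -0.1413.
cos φ cos δ sin H_s = 0.8554 × 0.9823 × 0.9933 = 0.8346.
Q̄ = (1360/π) × (-0.1413 + 0.8346) = 432.90 × 0.6933 = 300.13 W/m².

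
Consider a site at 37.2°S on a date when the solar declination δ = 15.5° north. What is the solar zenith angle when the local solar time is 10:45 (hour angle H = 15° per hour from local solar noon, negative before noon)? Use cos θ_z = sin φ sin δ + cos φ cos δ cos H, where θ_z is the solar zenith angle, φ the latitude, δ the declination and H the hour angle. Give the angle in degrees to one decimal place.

55.6°

Hour angle H = 15° × (10.75 − 12) = -18.75°.
cos θ_z = sin(-37.2°) sin(15.5°) + cos(-37.2°) cos(15.5°) cos(-18.75°) = -0.1616 + 0.7268 = 0.5652.
θ_z = arccos(0.5652) = 55.58°.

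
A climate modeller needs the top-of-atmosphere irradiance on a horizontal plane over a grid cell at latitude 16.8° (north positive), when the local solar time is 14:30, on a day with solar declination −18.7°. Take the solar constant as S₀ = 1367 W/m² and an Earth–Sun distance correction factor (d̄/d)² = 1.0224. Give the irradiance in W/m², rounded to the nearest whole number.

Hour angle H = 15° × (14.5 − 12) = 37.50°.
cos θ_z = sin(16.8°) sin(-18.7°) + cos(16.8°) cos(-18.7°) cos(37.50°) = -0.0927 + 0.7194 = 0.6267.
Top-of-atmosphere irradiance = S₀ (d̄/d)² cos θ_z = 1367 × 1.0224 × 0.6267 = 875.89 W/m².

876 W/m²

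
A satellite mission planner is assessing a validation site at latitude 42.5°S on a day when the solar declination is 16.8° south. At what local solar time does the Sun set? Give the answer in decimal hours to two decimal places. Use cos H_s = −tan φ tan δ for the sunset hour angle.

19.07 h

−tan φ tan δ = −(-0.9163)(-0.3019) = -0.2766; H_s = arccos(-0.2766) = 106.06°.
Sunset is at 12 + H_s/15 = 12 + 7.071 = 19.071 h local solar time.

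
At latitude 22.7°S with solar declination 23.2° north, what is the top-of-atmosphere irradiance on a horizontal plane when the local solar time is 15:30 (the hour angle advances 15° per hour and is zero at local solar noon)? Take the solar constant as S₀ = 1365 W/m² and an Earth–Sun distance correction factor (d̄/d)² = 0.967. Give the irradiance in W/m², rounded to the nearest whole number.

Hour angle H = 15° × (15.5 − 12) = 52.50°.
cos θ_z = sin φ sin δ + cos φ cos δ cos H = (-0.3859)(0.3939) + (0.9225)(0.9191)(0.6088) = 0.3642.
Top-of-atmosphere irradiance = S₀ (d̄/d)² cos θ_z = 1365 × 0.967 × 0.3642 = 480.73 W/m².

481 W/m²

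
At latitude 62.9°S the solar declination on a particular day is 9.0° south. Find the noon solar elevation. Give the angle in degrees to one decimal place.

At local solar noon the hour angle is zero, so the elevation is 90° − |φ − δ| = 90° − |-62.9° − (-9.0°)| = 90° − 53.9° = 36.1°.

36.1°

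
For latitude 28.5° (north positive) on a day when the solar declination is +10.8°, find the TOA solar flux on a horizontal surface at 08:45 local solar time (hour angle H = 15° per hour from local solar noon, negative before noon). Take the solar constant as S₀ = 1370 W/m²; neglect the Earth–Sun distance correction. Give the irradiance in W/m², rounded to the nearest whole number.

Hour angle H = 15° × (8.75 − 12) = -48.75°.
cos θ_z = sin φ sin δ + cos φ cos δ cos H = (0.4772)(0.1874) + (0.8788)(0.9823)(0.6593) = 0.6586.
Top-of-atmosphere irradiance = S₀ cos θ_z = 1370 × 0.6586 = 902.28 W/m².

902 W/m²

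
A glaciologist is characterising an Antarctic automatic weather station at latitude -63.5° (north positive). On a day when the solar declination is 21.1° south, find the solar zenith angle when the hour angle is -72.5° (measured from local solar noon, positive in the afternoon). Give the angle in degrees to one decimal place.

63.4°

With φ = -63.5°, δ = -21.1°, H = -72.50°: sin φ sin δ = 0.3222, cos φ cos δ cos H = 0.1252, so cos θ_z = 0.4474.
θ_z = arccos(0.4474) = 63.42°.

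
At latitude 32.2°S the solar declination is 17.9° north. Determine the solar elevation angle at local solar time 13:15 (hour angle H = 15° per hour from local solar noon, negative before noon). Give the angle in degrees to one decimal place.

Hour angle H = 15° × (13.25 − 12) = 18.75°.
With φ = -32.2°, δ = 17.9°, H = 18.75°: sin φ sin δ = -0.1638, cos φ cos δ cos H = 0.7625, so cos θ_z = 0.5987.
θ_z = arccos(0.5987) = 53.22°, so the elevation is 90° − 53.22° = 36.78°.

36.8°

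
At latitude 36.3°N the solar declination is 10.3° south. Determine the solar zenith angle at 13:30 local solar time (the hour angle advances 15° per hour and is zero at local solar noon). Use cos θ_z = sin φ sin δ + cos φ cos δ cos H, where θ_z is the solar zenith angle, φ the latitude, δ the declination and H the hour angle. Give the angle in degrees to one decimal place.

Hour angle H = 15° × (13.5 − 12) = 22.50°.
cos θ_z = sin(36.3°) sin(-10.3°) + cos(36.3°) cos(-10.3°) cos(22.50°) = -0.1059 + 0.7326 = 0.6267.
θ_z = arccos(0.6267) = 51.19°.

51.2°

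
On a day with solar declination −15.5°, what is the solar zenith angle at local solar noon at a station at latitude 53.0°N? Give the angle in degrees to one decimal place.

At local solar noon the hour angle is zero, so the zenith angle is |φ − δ| = |53.0° − (-15.5°)| = 68.5°.

68.5°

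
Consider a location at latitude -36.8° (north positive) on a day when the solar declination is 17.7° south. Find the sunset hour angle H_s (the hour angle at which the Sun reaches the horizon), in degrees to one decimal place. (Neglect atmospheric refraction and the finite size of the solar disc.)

The sunset hour angle satisfies cos H_s = −tan φ tan δ = -0.2387, giving H_s = 103.81°.

103.8°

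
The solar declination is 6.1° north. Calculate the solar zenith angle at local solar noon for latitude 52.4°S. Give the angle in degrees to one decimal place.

58.5°

At local solar noon the hour angle is zero, so the zenith angle is |φ − δ| = |-52.4° − (6.1°)| = 58.5°.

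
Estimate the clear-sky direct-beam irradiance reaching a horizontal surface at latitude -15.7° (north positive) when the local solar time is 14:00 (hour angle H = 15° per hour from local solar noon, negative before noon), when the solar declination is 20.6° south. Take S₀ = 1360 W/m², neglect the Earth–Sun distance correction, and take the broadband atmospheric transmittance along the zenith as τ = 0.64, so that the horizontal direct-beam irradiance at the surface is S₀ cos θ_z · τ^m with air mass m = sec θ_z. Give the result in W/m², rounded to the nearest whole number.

Hour angle H = 15° × (14 − 12) = 30.00°.
cos θ_z = sin(-15.7°) sin(-20.6°) + cos(-15.7°) cos(-20.6°) cos(30.00°) = 0.0952 + 0.7804 = 0.8756.
Air mass m = 1/cos θ_z = 1/0.8756 = 1.142; τ^m = 0.64^1.142 = 0.6007.
Surface direct beam = 1360 × 0.8756 × 0.6007 = 715.32 W/m².

715 W/m²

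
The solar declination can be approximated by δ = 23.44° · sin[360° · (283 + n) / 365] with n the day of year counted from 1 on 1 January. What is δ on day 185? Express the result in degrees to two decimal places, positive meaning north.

360 × (283 + 185) / 365 = 461.589°; sin(461.589°) = 0.9796.
δ = 23.44 × 0.9796 = 22.962° ≈ +22.96°.

+22.96°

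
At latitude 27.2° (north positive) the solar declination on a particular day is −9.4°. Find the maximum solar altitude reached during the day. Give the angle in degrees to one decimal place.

53.4°

At local solar noon the hour angle is zero, so the elevation is 90° − |φ − δ| = 90° − |27.2° − (-9.4°)| = 90° − 36.6° = 53.4°.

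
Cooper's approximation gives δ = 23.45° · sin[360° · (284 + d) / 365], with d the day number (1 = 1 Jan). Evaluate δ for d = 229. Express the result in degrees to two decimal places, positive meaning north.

360 × (284 + 229) / 365 = 505.973°; sin(505.973°) = 0.5596.
δ = 23.45 × 0.5596 = 13.123° ≈ +13.12°.

+13.12°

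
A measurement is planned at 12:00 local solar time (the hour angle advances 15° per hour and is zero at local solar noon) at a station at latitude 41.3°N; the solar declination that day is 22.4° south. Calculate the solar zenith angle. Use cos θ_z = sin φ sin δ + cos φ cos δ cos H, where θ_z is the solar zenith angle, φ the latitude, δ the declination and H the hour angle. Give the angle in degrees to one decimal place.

Hour angle H = 15° × (12 − 12) = 0.00°.
cos θ_z = sin(41.3°) sin(-22.4°) + cos(41.3°) cos(-22.4°) cos(0.00°) = -0.2515 + 0.6946 = 0.4431.
θ_z = arccos(0.4431) = 63.70°.

63.7°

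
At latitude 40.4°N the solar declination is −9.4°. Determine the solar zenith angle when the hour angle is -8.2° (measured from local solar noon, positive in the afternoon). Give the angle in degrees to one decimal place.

50.4°

With φ = 40.4°, δ = -9.4°, H = -8.20°: sin φ sin δ = -0.1059, cos φ cos δ cos H = 0.7436, so cos θ_z = 0.6377.
θ_z = arccos(0.6377) = 50.38°.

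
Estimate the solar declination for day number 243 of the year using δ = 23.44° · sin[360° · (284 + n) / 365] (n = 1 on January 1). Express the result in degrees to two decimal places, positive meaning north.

360 × (284 + 243) / 365 = 519.781°; sin(519.781°) = 0.3456.
δ = 23.44 × 0.3456 = 8.101° ≈ +8.10°.

+8.10°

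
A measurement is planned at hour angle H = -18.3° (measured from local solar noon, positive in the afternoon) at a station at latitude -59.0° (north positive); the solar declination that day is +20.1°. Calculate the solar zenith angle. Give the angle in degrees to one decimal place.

80.5°

cos θ_z = sin(-59.0°) sin(20.1°) + cos(-59.0°) cos(20.1°) cos(-18.30°) = -0.2946 + 0.4592 = 0.1646.
θ_z = arccos(0.1646) = 80.53°.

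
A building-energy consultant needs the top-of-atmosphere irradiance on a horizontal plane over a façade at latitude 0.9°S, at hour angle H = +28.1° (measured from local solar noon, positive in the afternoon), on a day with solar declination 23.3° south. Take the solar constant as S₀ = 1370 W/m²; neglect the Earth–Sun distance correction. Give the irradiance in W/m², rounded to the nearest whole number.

1118 W/m²

cos θ_z = sin(-0.9°) sin(-23.3°) + cos(-0.9°) cos(-23.3°) cos(28.10°) = 0.0062 + 0.8101 = 0.8163.
Top-of-atmosphere irradiance = S₀ cos θ_z = 1370 × 0.8163 = 1118.33 W/m².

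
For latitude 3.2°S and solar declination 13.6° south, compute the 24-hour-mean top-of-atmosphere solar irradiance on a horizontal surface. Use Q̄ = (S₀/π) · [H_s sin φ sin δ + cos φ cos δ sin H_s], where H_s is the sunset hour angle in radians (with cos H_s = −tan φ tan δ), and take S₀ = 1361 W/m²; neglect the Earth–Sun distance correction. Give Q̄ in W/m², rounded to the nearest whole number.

−tan φ tan δ = −(-0.0559)(-0.2419) = -0.0135; H_s = arccos(-0.0135) = 90.77°. In radians, H_s = 1.5842.
H_s sin φ sin δ = 1.5842 × -0.0558 × -0.2351 = 0.0208.
cos φ cos δ sin H_s = 0.9984 × 0.9720 × 0.9999 = 0.9703.
Q̄ = (1361/π) × (0.0208 + 0.9703) = 433.22 × 0.9911 = 429.36 W/m².

429 W/m²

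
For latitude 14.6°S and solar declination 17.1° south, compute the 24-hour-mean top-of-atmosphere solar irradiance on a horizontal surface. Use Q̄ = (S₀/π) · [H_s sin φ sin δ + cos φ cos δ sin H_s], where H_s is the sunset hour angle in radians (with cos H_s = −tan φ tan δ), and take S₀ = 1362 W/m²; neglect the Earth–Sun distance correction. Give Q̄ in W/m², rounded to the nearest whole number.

The sunset hour angle satisfies cos H_s = −tan φ tan δ = -0.0801, giving H_s = 94.59°. In radians, H_s = 1.6509.
H_s sin φ sin δ = 1.6509 × -0.2521 × -0.2940 = 0.1224.
cos φ cos δ sin H_s = 0.9677 × 0.9558 × 0.9968 = 0.9220.
Q̄ = (1362/π) × (0.1224 + 0.9220) = 433.54 × 1.0444 = 452.79 W/m².

453 W/m²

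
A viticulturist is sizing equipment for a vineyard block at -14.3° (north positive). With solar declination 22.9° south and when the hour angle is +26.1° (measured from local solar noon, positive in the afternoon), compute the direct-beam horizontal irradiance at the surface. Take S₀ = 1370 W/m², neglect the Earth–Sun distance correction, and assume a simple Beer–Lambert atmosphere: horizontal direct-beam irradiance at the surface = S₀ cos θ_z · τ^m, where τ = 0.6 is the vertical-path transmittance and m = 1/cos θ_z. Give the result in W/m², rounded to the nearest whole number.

With φ = -14.3°, δ = -22.9°, H = 26.10°: sin φ sin δ = 0.0961, cos φ cos δ cos H = 0.8016, so cos θ_z = 0.8977.
Air mass m = 1/cos θ_z = 1/0.8977 = 1.114; τ^m = 0.6^1.114 = 0.5661.
Surface direct beam = 1370 × 0.8977 × 0.5661 = 696.22 W/m².

696 W/m²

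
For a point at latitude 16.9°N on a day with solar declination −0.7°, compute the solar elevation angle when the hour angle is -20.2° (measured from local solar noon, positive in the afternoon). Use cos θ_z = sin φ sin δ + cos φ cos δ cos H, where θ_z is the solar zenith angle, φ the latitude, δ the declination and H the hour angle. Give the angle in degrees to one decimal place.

63.4°

cos θ_z = sin(16.9°) sin(-0.7°) + cos(16.9°) cos(-0.7°) cos(-20.20°) = -0.0036 + 0.8979 = 0.8943.
θ_z = arccos(0.8943) = 26.58°, so the elevation is 90° − 26.58° = 63.42°.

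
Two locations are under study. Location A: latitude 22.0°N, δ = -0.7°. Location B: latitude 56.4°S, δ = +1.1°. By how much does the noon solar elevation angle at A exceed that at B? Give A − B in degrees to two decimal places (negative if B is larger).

A: 90° − |22.0 − (-0.7)| = 67.30°.
B: 90° − |-56.4 − (1.1)| = 32.50°.
A − B = 67.30 − 32.50 = 34.80°.

+34.80°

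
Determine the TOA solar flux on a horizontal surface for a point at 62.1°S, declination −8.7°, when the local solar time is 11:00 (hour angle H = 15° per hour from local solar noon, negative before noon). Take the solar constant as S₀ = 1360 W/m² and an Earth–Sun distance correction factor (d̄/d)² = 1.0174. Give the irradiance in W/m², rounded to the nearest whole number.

Hour angle H = 15° × (11 − 12) = -15.00°.
With φ = -62.1°, δ = -8.7°, H = -15.00°: sin φ sin δ = 0.1337, cos φ cos δ cos H = 0.4468, so cos θ_z = 0.5805.
Top-of-atmosphere irradiance = S₀ (d̄/d)² cos θ_z = 1360 × 1.0174 × 0.5805 = 803.22 W/m².

803 W/m²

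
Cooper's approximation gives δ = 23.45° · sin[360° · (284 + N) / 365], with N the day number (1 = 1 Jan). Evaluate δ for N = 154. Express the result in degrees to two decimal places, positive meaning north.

+22.30°

360 × (284 + 154) / 365 = 432.000°; sin(432.000°) = 0.9511.
δ = 23.45 × 0.9511 = 22.303° ≈ +22.30°.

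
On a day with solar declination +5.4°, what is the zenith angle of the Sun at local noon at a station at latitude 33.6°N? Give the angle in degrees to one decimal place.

At local solar noon the hour angle is zero, so the zenith angle is |φ − δ| = |33.6° − (5.4°)| = 28.2°.

28.2°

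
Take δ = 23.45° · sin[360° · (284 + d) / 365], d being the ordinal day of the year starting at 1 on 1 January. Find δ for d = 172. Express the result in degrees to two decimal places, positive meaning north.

+23.45°

360 × (284 + 172) / 365 = 449.753°; sin(449.753°) = 1.0000.
δ = 23.45 × 1.0000 = 23.450° ≈ +23.45°.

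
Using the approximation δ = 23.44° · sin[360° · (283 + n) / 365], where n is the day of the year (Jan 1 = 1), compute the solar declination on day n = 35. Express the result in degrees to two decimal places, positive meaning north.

360 × (283 + 35) / 365 = 313.644°; sin(313.644°) = -0.7236.
δ = 23.44 × -0.7236 = -16.961° ≈ -16.96°.

-16.96°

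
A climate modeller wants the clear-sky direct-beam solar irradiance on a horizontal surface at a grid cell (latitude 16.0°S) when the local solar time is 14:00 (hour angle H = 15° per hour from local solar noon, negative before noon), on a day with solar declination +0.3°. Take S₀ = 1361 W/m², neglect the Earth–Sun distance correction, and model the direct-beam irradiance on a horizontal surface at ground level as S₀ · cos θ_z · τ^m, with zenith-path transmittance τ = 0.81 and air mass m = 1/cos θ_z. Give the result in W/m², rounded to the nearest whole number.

878 W/m²

Hour angle H = 15° × (14 − 12) = 30.00°.
cos θ_z = sin(-16.0°) sin(0.3°) + cos(-16.0°) cos(0.3°) cos(30.00°) = -0.0014 + 0.8325 = 0.8311.
Air mass m = 1/cos θ_z = 1/0.8311 = 1.203; τ^m = 0.81^1.203 = 0.7761.
Surface direct beam = 1361 × 0.8311 × 0.7761 = 877.87 W/m².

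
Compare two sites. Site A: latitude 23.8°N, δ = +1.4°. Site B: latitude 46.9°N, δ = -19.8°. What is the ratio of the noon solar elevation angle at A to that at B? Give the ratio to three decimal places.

2.901

A: 90° − |23.8 − (1.4)| = 67.60°.
B: 90° − |46.9 − (-19.8)| = 23.30°.
Ratio A/B = 67.6000 / 23.3000 = 2.9013.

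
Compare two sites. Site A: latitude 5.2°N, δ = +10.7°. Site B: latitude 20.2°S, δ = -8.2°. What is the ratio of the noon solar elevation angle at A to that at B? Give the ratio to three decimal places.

A: 90° − |5.2 − (10.7)| = 84.50°.
B: 90° − |-20.2 − (-8.2)| = 78.00°.
Ratio A/B = 84.5000 / 78.0000 = 1.0833.

1.083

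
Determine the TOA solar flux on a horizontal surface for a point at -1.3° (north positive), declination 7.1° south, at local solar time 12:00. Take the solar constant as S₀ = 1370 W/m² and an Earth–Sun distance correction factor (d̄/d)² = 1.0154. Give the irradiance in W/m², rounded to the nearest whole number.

Hour angle H = 15° × (12 − 12) = 0.00°.
With φ = -1.3°, δ = -7.1°, H = 0.00°: sin φ sin δ = 0.0028, cos φ cos δ cos H = 0.9921, so cos θ_z = 0.9949.
Top-of-atmosphere irradiance = S₀ (d̄/d)² cos θ_z = 1370 × 1.0154 × 0.9949 = 1384.00 W/m².

1384 W/m²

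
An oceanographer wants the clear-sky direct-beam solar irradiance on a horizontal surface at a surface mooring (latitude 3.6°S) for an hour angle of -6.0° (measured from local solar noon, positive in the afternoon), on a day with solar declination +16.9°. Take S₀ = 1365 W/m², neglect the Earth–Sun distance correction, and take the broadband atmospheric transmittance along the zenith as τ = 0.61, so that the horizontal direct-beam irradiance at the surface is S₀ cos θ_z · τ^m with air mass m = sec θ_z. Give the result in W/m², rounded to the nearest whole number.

748 W/m²

cos θ_z = sin(-3.6°) sin(16.9°) + cos(-3.6°) cos(16.9°) cos(-6.00°) = -0.0183 + 0.9497 = 0.9314.
Air mass m = 1/cos θ_z = 1/0.9314 = 1.074; τ^m = 0.61^1.074 = 0.5881.
Surface direct beam = 1365 × 0.9314 × 0.5881 = 747.69 W/m².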